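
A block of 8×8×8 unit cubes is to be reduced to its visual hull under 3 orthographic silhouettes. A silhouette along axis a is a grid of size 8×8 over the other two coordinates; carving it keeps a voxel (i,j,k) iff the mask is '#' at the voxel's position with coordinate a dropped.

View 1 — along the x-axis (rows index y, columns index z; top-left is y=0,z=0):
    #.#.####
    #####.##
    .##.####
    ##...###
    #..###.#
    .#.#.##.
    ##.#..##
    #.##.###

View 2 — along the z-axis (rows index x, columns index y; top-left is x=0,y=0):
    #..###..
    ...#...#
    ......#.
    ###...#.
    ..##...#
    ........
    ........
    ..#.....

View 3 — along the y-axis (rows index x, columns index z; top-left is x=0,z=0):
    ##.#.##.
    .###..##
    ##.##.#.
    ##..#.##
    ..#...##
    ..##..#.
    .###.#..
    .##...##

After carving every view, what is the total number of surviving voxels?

remaining voxels: 54

initial block: 8^3 = 512
carve view 1 (along x, YZ-mask fill 44/64): 352 voxels remain
carve view 2 (along z, XY-mask fill 15/64): 83 voxels remain
carve view 3 (along y, XZ-mask fill 34/64): 54 voxels remain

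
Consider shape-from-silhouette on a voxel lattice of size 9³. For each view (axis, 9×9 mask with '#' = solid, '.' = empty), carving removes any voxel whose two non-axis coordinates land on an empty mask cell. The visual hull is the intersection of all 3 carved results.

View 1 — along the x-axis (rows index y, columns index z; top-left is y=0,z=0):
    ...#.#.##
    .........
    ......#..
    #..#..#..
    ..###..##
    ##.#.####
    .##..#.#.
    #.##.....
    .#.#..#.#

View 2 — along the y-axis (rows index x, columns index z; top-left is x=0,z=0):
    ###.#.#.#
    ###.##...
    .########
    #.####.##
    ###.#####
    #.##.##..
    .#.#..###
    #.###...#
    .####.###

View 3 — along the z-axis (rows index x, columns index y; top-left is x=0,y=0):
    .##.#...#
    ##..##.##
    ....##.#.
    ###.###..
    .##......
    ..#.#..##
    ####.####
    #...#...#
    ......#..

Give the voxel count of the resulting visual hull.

remaining voxels: 84

start: 9×9×9 = 729 voxels
  1. axis=0 (YZ plane), |mask|=31  ⇒  voxels=279
  2. axis=1 (XZ plane), |mask|=56  ⇒  voxels=190
  3. axis=2 (XY plane), |mask|=37  ⇒  voxels=84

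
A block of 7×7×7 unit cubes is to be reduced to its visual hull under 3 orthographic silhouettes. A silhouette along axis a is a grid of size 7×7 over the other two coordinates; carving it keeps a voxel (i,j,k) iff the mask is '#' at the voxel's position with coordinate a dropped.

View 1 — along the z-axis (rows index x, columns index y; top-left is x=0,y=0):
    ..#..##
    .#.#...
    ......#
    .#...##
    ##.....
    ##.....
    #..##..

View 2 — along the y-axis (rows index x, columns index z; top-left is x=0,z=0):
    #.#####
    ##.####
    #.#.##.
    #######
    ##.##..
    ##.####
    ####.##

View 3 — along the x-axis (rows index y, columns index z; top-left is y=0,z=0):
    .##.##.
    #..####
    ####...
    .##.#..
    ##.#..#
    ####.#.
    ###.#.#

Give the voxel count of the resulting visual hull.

|visual hull| = 58

start: 7×7×7 = 343 voxels
carve view 1 (along z, XY-mask fill 16/49): 112 voxels remain
carve view 2 (along y, XZ-mask fill 39/49): 93 voxels remain
carve view 3 (along x, YZ-mask fill 30/49): 58 voxels remain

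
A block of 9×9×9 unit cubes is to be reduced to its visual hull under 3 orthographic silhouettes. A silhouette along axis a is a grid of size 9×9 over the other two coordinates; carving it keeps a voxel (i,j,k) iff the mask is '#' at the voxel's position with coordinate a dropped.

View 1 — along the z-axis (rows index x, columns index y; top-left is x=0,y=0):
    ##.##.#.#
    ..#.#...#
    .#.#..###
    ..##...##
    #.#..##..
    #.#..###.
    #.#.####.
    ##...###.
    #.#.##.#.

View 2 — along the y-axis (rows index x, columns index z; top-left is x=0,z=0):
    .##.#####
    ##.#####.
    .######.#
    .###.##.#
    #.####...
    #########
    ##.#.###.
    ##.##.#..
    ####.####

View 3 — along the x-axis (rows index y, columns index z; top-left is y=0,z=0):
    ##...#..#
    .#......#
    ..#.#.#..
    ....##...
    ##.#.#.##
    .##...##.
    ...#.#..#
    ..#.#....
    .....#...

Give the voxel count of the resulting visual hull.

remaining voxels: 98

full grid |V| = 729
[1] z-view keeps 43 columns → grid now 387
[2] y-view keeps 60 columns → grid now 288
[3] x-view keeps 27 columns → grid now 98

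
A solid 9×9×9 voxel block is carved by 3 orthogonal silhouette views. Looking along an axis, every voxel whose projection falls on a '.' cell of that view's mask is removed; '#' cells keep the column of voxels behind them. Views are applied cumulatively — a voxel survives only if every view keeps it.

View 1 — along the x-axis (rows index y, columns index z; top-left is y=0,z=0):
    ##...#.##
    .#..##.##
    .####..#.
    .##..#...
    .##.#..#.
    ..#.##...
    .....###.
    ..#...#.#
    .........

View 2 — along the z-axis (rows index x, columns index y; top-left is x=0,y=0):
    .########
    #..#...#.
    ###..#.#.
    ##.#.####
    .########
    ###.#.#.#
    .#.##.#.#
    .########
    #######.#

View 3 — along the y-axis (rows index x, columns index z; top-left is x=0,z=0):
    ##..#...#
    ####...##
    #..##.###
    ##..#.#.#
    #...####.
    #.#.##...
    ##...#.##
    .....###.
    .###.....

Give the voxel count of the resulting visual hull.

94 voxels

full grid |V| = 729
carve view 1 (along x, YZ-mask fill 31/81): 279 voxels remain
carve view 2 (along z, XY-mask fill 58/81): 197 voxels remain
carve view 3 (along y, XZ-mask fill 41/81): 94 voxels remain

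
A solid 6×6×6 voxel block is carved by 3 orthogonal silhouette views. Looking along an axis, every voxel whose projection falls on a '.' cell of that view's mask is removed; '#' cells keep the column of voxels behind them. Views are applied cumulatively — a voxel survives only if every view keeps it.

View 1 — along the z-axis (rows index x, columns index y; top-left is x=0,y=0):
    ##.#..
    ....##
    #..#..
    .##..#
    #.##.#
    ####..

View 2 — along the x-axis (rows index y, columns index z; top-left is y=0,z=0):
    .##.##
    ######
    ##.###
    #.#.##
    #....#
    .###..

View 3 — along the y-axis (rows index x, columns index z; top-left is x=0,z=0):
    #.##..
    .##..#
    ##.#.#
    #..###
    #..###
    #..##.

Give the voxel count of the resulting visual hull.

voxel count = 41

initial block: 6^3 = 216
step 1: project along z, AND mask (18/36) → |grid| = 108
step 2: project along x, AND mask (24/36) → |grid| = 76
step 3: project along y, AND mask (21/36) → |grid| = 41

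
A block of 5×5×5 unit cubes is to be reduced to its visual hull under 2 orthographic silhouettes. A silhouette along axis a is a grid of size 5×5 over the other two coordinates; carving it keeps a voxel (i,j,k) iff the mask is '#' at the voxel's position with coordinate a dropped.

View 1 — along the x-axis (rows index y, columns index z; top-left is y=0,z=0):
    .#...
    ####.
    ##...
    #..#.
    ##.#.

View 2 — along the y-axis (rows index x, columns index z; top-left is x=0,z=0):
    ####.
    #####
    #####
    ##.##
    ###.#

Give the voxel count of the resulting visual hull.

full grid |V| = 125
  1. axis=0 (YZ plane), |mask|=12  ⇒  voxels=60
  2. axis=1 (XZ plane), |mask|=22  ⇒  voxels=56

56 voxels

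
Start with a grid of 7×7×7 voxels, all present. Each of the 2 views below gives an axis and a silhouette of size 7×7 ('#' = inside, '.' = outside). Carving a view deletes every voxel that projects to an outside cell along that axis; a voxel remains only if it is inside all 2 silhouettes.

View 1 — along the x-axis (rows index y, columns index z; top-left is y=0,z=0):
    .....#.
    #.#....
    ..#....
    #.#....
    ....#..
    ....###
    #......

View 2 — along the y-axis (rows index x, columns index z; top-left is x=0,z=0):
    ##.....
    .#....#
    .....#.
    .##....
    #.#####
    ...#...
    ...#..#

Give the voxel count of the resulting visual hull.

start: 7×7×7 = 343 voxels
[1] x-view keeps 11 columns → grid now 77
[2] y-view keeps 16 columns → grid now 21

voxel count = 21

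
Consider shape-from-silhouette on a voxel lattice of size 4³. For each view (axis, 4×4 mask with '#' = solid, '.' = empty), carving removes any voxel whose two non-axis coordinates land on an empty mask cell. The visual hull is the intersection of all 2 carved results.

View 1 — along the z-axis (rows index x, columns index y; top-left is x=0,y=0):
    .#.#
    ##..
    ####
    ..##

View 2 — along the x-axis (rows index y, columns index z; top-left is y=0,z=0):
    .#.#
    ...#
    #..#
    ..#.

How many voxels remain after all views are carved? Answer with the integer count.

start: 4×4×4 = 64 voxels
carve view 1 (along z, XY-mask fill 10/16): 40 voxels remain
carve view 2 (along x, YZ-mask fill 6/16): 14 voxels remain

voxel count = 14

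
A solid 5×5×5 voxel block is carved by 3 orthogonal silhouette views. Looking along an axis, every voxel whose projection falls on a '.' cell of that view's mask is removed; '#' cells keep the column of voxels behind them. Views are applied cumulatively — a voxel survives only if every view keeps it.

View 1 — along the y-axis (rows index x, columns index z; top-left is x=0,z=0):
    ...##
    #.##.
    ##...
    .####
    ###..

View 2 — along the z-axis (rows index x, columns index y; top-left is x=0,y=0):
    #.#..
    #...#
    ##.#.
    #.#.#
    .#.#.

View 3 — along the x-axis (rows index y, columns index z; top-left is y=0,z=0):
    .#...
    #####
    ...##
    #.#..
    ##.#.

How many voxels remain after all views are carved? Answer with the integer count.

|visual hull| = 18

before carving: 125 voxels (5×5×5)
V1 y: intersect with XZ mask (14 set) -- 70 left
V2 z: intersect with XY mask (12 set) -- 34 left
V3 x: intersect with YZ mask (13 set) -- 18 left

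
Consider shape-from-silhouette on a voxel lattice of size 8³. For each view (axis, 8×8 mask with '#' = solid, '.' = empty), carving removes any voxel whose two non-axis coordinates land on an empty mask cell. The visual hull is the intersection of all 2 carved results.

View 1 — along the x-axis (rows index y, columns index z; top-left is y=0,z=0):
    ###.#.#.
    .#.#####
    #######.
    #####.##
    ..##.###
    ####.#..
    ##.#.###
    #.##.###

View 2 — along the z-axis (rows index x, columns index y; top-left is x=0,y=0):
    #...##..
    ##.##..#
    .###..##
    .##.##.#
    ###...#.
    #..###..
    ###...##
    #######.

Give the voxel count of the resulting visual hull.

222 voxels

initial block: 8^3 = 512
  1. axis=0 (YZ plane), |mask|=47  ⇒  voxels=376
  2. axis=2 (XY plane), |mask|=38  ⇒  voxels=222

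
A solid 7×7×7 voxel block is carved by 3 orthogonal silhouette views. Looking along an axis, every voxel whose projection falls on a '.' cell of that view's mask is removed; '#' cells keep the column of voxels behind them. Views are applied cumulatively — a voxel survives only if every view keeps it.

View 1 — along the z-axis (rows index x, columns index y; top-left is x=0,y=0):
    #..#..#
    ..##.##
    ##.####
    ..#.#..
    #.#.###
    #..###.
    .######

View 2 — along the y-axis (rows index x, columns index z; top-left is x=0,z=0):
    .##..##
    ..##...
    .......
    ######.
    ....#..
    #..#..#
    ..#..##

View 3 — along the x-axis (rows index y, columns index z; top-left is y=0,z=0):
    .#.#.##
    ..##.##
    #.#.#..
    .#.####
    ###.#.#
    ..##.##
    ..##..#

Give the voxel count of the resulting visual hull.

|visual hull| = 44

full grid |V| = 343
  1. axis=2 (XY plane), |mask|=30  ⇒  voxels=210
  2. axis=1 (XZ plane), |mask|=19  ⇒  voxels=67
  3. axis=0 (YZ plane), |mask|=28  ⇒  voxels=44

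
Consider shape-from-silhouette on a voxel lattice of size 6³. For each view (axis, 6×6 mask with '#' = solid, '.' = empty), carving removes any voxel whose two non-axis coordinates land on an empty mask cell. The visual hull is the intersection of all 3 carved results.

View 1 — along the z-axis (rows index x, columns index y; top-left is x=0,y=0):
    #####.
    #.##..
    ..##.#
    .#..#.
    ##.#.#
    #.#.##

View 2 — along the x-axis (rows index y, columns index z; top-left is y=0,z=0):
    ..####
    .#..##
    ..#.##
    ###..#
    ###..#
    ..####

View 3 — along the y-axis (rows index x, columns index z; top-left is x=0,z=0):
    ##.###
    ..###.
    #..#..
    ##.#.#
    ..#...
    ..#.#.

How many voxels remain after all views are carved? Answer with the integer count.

initial block: 6^3 = 216
V1 z: intersect with XY mask (21 set) -- 126 left
V2 x: intersect with YZ mask (22 set) -- 77 left
V3 y: intersect with XZ mask (17 set) -- 37 left

voxel count = 37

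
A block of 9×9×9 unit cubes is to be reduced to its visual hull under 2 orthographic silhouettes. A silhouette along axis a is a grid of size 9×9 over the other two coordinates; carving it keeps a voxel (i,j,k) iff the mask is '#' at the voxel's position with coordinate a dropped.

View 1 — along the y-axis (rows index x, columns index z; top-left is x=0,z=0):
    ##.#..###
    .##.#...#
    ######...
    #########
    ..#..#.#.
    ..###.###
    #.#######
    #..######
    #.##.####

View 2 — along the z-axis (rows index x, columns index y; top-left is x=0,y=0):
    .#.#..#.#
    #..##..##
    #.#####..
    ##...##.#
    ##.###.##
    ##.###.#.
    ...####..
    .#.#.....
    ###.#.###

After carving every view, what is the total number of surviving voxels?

remaining voxels: 277

before carving: 729 voxels (9×9×9)
step 1: project along y, AND mask (56/81) → |grid| = 504
step 2: project along z, AND mask (46/81) → |grid| = 277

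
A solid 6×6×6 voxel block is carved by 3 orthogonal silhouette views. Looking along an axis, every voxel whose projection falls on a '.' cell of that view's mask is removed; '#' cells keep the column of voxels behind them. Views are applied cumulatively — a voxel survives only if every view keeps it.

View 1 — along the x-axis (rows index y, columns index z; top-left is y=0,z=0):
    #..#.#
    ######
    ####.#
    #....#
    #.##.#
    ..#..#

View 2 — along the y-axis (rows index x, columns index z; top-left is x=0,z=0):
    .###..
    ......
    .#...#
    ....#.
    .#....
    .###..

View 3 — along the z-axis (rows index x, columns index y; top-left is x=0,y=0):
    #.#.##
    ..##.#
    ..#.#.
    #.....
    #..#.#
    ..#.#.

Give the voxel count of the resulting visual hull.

start: 6×6×6 = 216 voxels
step 1: project along x, AND mask (22/36) → |grid| = 132
step 2: project along y, AND mask (10/36) → |grid| = 31
step 3: project along z, AND mask (15/36) → |grid| = 15

|visual hull| = 15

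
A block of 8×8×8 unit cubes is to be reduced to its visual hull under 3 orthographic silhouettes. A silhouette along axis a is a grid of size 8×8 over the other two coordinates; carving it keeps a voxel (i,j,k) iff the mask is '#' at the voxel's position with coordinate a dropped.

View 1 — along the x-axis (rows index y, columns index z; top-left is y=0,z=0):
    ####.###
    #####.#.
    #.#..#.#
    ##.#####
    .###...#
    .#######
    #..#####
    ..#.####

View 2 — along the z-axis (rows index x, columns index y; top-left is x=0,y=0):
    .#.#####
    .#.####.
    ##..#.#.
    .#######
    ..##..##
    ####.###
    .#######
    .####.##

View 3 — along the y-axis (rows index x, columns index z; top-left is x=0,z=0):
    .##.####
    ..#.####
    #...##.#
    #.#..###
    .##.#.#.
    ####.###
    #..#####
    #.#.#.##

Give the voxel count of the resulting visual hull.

voxel count = 177

initial block: 8^3 = 512
after view 1 [x-axis, 46 of 64 cells solid] → remaining = 368
after view 2 [z-axis, 46 of 64 cells solid] → remaining = 262
after view 3 [y-axis, 42 of 64 cells solid] → remaining = 177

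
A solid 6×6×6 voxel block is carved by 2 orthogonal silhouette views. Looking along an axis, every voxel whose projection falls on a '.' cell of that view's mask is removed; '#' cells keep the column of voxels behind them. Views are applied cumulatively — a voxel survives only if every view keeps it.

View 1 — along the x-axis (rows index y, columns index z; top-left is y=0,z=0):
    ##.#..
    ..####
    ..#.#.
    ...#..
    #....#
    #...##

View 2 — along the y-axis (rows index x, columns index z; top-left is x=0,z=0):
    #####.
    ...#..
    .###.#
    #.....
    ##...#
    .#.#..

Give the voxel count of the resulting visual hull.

full grid |V| = 216
V1 x: intersect with YZ mask (15 set) -- 90 left
V2 y: intersect with XZ mask (16 set) -- 38 left

voxel count = 38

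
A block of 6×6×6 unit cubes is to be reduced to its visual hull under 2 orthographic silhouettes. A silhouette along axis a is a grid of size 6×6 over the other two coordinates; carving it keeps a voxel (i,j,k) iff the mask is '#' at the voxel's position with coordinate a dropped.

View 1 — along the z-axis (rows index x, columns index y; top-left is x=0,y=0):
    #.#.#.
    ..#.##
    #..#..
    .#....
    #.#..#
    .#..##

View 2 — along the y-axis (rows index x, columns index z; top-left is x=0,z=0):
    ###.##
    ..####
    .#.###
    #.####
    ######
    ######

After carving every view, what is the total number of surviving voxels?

remaining voxels: 76

full grid |V| = 216
V1 z: intersect with XY mask (15 set) -- 90 left
V2 y: intersect with XZ mask (30 set) -- 76 left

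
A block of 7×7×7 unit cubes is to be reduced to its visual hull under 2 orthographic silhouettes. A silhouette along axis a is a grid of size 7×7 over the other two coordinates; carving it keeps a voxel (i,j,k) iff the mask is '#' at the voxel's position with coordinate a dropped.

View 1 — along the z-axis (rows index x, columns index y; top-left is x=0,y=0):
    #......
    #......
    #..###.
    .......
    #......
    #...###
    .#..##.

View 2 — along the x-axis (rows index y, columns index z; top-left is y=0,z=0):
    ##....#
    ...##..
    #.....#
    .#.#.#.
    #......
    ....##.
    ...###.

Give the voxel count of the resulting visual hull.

voxel count = 32

full grid |V| = 343
step 1: project along z, AND mask (14/49) → |grid| = 98
step 2: project along x, AND mask (16/49) → |grid| = 32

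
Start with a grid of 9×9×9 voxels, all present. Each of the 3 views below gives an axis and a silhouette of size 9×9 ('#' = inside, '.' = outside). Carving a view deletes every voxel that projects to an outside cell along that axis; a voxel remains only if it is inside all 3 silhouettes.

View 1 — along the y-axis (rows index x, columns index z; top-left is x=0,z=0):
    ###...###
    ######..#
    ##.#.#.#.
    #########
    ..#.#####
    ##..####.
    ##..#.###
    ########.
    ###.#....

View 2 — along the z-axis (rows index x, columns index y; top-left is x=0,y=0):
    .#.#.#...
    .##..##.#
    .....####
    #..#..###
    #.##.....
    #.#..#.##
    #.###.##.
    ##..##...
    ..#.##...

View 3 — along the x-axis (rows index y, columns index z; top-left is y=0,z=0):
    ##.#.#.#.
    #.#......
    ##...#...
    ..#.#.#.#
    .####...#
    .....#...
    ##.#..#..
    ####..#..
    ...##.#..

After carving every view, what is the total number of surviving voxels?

full grid |V| = 729
V1 y: intersect with XZ mask (57 set) -- 513 left
V2 z: intersect with XY mask (38 set) -- 246 left
V3 x: intersect with YZ mask (32 set) -- 99 left

voxel count = 99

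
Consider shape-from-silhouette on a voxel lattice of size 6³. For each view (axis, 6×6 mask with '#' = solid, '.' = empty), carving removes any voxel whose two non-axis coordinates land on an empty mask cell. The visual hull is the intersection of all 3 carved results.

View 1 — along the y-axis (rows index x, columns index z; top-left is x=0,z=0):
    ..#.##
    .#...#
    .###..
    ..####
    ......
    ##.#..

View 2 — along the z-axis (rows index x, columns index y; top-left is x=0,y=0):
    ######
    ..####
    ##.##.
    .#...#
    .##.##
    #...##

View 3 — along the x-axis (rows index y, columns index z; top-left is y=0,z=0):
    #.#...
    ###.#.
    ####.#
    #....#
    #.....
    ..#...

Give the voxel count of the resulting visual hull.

remaining voxels: 18

full grid |V| = 216
  1. axis=1 (XZ plane), |mask|=15  ⇒  voxels=90
  2. axis=2 (XY plane), |mask|=23  ⇒  voxels=55
  3. axis=0 (YZ plane), |mask|=15  ⇒  voxels=18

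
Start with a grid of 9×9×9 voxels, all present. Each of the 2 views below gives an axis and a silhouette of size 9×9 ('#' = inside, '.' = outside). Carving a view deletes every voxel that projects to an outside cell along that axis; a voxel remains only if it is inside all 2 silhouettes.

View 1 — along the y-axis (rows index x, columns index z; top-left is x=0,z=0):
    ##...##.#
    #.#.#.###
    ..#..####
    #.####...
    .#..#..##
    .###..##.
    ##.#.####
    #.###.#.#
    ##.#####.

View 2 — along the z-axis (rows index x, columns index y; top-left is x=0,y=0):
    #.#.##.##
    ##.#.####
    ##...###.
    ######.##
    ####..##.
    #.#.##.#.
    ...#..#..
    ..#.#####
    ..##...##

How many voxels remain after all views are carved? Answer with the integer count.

initial block: 9^3 = 729
  1. axis=1 (XZ plane), |mask|=50  ⇒  voxels=450
  2. axis=2 (XY plane), |mask|=49  ⇒  voxels=264

|visual hull| = 264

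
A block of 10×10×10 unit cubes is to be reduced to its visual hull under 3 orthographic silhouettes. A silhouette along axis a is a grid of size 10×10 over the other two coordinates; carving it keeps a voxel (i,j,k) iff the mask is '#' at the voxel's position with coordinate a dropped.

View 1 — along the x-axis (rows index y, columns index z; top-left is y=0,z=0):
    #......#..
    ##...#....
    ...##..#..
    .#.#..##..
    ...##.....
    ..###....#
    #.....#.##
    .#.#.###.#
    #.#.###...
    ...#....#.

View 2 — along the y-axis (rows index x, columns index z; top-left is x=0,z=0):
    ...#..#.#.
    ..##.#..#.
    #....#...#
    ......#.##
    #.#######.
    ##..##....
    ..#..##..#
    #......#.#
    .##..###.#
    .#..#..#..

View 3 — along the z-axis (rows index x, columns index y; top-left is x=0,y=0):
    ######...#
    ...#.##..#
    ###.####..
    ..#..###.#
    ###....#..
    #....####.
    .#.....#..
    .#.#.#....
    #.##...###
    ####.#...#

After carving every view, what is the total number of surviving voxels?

initial block: 10^3 = 1000
[1] x-view keeps 35 columns → grid now 350
[2] y-view keeps 41 columns → grid now 140
[3] z-view keeps 49 columns → grid now 74

74 voxels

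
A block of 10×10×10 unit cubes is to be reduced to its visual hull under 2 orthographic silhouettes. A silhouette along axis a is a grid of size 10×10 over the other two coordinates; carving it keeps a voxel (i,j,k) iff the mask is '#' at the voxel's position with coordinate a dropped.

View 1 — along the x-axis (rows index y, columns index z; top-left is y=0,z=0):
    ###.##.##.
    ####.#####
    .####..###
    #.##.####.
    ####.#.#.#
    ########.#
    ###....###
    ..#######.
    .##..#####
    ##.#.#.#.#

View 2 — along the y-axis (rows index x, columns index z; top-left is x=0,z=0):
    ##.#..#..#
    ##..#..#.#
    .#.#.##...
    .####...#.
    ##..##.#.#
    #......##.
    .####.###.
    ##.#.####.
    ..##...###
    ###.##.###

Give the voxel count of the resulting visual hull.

start: 10×10×10 = 1000 voxels
[1] x-view keeps 72 columns → grid now 720
[2] y-view keeps 55 columns → grid now 403

remaining voxels: 403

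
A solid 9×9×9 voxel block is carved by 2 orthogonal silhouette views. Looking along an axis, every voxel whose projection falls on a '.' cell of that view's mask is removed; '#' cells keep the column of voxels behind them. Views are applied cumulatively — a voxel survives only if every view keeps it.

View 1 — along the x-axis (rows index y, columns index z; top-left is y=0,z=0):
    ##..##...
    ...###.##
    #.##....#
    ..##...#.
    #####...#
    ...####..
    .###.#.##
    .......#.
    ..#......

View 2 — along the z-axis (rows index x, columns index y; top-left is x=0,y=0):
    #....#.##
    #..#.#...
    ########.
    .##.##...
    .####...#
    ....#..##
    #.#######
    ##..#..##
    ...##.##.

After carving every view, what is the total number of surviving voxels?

voxel count = 162

full grid |V| = 729
step 1: project along x, AND mask (34/81) → |grid| = 306
step 2: project along z, AND mask (44/81) → |grid| = 162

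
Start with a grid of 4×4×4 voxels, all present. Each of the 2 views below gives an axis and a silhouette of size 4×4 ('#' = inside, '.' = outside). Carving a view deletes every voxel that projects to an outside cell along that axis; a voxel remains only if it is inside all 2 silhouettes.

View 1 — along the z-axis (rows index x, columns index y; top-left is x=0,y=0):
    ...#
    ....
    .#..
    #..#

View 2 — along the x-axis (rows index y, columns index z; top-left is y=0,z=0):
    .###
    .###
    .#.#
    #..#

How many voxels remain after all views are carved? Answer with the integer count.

voxel count = 10

before carving: 64 voxels (4×4×4)
[1] z-view keeps 4 columns → grid now 16
[2] x-view keeps 10 columns → grid now 10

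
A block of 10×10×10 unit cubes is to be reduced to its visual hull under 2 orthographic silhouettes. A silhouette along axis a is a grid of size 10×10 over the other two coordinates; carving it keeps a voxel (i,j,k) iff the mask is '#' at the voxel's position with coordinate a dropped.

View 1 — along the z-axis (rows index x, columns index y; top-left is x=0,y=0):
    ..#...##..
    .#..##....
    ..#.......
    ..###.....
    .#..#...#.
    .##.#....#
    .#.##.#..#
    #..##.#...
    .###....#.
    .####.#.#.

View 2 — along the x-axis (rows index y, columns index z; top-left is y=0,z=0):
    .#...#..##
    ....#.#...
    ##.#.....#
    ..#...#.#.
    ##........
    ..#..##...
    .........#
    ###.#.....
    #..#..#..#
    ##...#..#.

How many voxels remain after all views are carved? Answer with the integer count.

start: 10×10×10 = 1000 voxels
after view 1 [z-axis, 36 of 100 cells solid] → remaining = 360
after view 2 [x-axis, 31 of 100 cells solid] → remaining = 100

voxel count = 100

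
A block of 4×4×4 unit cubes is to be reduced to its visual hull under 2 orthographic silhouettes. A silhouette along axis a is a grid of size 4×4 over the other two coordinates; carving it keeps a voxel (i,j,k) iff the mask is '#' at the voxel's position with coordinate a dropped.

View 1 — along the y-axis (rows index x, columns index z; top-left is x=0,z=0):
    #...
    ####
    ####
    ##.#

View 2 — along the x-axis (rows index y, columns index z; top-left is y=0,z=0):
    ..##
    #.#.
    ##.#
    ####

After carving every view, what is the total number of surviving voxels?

before carving: 64 voxels (4×4×4)
step 1: project along y, AND mask (12/16) → |grid| = 48
step 2: project along x, AND mask (11/16) → |grid| = 33

33 voxels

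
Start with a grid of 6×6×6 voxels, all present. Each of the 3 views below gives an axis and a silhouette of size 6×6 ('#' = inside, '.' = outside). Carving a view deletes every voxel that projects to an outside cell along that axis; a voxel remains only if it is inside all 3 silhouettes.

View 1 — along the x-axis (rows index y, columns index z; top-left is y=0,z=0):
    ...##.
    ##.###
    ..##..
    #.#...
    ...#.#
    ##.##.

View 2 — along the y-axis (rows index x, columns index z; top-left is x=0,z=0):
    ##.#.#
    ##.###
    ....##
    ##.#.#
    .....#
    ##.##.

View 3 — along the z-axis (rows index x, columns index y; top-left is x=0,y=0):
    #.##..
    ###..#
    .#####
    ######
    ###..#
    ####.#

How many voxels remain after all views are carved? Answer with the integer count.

before carving: 216 voxels (6×6×6)
after view 1 [x-axis, 17 of 36 cells solid] → remaining = 102
after view 2 [y-axis, 20 of 36 cells solid] → remaining = 59
after view 3 [z-axis, 27 of 36 cells solid] → remaining = 44

|visual hull| = 44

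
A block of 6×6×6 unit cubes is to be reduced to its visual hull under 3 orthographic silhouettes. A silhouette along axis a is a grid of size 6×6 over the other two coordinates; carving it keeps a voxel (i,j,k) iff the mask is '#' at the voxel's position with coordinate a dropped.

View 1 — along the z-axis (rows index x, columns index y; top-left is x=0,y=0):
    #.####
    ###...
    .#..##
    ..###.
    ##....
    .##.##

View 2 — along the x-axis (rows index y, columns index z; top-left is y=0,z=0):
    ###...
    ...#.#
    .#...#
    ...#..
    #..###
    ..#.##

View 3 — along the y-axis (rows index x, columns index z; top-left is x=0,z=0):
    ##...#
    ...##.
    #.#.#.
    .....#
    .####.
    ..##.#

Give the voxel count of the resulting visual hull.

full grid |V| = 216
after view 1 [z-axis, 20 of 36 cells solid] → remaining = 120
after view 2 [x-axis, 15 of 36 cells solid] → remaining = 52
after view 3 [y-axis, 16 of 36 cells solid] → remaining = 24

voxel count = 24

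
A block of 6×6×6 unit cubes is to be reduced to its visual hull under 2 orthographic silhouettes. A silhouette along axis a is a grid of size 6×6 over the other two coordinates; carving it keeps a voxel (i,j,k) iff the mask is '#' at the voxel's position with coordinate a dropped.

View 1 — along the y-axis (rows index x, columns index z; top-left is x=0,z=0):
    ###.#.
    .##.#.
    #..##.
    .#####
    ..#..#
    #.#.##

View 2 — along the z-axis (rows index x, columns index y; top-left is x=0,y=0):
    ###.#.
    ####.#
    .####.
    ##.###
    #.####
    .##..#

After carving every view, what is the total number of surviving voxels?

|visual hull| = 90

initial block: 6^3 = 216
step 1: project along y, AND mask (21/36) → |grid| = 126
step 2: project along z, AND mask (26/36) → |grid| = 90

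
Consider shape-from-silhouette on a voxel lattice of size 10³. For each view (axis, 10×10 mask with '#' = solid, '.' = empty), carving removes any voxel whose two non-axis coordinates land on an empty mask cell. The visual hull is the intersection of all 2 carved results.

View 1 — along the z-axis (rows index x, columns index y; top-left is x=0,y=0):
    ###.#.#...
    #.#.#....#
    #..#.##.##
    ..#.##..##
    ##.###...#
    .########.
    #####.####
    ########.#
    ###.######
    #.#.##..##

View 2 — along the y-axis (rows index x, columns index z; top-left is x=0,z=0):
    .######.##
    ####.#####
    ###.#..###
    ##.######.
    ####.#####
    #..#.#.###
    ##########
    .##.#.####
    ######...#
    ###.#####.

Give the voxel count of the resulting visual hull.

full grid |V| = 1000
  1. axis=2 (XY plane), |mask|=67  ⇒  voxels=670
  2. axis=1 (XZ plane), |mask|=79  ⇒  voxels=524

remaining voxels: 524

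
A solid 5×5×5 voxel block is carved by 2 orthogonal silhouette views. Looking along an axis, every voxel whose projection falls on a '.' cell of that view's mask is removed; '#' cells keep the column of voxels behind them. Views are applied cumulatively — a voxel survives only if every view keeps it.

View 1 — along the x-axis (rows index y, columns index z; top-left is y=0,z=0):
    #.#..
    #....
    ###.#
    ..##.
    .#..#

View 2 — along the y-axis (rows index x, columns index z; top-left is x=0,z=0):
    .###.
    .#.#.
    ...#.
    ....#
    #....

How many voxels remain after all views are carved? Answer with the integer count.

15 voxels

before carving: 125 voxels (5×5×5)
[1] x-view keeps 11 columns → grid now 55
[2] y-view keeps 8 columns → grid now 15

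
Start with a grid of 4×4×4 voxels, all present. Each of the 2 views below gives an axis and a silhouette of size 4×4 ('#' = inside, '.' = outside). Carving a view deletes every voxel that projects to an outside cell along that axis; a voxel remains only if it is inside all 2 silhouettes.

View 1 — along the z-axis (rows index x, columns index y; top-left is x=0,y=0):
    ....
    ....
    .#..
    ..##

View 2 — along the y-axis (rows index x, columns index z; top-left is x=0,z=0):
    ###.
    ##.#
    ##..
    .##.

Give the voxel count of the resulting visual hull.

|visual hull| = 6

start: 4×4×4 = 64 voxels
step 1: project along z, AND mask (3/16) → |grid| = 12
step 2: project along y, AND mask (10/16) → |grid| = 6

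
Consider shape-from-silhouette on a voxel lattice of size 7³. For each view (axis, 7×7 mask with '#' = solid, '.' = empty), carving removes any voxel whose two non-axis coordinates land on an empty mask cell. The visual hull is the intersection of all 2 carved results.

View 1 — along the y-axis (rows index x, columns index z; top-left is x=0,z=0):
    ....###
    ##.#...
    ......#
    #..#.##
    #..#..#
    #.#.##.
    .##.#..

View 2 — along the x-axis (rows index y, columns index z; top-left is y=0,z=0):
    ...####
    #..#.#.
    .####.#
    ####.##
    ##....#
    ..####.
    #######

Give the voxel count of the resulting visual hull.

97 voxels

initial block: 7^3 = 343
V1 y: intersect with XZ mask (21 set) -- 147 left
V2 x: intersect with YZ mask (32 set) -- 97 left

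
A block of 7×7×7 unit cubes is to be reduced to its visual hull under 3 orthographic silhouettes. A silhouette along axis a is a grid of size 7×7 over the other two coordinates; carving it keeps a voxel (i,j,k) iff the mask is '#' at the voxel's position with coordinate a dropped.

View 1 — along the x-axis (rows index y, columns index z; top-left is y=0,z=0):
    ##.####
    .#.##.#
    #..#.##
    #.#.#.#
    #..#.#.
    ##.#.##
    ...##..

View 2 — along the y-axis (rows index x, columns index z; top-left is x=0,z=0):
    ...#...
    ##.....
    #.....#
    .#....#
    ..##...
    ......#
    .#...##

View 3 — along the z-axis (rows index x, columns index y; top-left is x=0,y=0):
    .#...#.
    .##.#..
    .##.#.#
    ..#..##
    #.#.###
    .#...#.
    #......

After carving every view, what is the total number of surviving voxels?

before carving: 343 voxels (7×7×7)
V1 x: intersect with YZ mask (28 set) -- 196 left
V2 y: intersect with XZ mask (13 set) -- 56 left
V3 z: intersect with XY mask (20 set) -- 22 left

remaining voxels: 22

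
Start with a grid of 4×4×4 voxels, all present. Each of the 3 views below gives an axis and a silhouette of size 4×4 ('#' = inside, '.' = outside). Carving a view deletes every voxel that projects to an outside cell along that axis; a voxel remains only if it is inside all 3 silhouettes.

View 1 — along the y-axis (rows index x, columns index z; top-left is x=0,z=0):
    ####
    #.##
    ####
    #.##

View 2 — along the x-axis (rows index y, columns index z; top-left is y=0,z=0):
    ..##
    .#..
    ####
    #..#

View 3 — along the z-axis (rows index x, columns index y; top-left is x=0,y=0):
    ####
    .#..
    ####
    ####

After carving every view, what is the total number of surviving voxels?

voxel count = 25

start: 4×4×4 = 64 voxels
V1 y: intersect with XZ mask (14 set) -- 56 left
V2 x: intersect with YZ mask (9 set) -- 32 left
V3 z: intersect with XY mask (13 set) -- 25 left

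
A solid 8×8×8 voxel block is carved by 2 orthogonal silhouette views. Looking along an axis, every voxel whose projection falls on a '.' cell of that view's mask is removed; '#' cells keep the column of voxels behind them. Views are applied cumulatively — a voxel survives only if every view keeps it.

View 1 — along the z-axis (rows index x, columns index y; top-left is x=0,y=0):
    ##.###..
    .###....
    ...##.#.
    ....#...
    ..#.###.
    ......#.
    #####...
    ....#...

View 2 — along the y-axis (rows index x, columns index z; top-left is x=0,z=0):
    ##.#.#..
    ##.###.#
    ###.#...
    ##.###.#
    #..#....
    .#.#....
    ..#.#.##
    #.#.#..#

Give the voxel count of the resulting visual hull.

voxel count = 90

initial block: 8^3 = 512
  1. axis=2 (XY plane), |mask|=23  ⇒  voxels=184
  2. axis=1 (XZ plane), |mask|=32  ⇒  voxels=90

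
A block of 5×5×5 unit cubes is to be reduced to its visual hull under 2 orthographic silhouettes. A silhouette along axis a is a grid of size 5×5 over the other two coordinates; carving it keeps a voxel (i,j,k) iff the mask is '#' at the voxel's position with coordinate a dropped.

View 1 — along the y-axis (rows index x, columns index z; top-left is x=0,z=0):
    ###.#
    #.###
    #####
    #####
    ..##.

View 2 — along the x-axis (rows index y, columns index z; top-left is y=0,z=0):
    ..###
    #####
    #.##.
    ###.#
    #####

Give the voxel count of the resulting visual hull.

82 voxels

start: 5×5×5 = 125 voxels
V1 y: intersect with XZ mask (20 set) -- 100 left
V2 x: intersect with YZ mask (20 set) -- 82 left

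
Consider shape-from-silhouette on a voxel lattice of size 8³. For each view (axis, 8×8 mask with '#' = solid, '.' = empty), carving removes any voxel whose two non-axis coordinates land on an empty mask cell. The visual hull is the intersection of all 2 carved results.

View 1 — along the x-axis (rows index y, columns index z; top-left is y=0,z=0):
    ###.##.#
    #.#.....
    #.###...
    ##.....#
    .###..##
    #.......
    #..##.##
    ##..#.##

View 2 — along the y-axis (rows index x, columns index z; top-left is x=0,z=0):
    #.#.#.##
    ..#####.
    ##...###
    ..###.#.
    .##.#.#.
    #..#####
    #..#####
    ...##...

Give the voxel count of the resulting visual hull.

initial block: 8^3 = 512
  1. axis=0 (YZ plane), |mask|=31  ⇒  voxels=248
  2. axis=1 (XZ plane), |mask|=37  ⇒  voxels=140

|visual hull| = 140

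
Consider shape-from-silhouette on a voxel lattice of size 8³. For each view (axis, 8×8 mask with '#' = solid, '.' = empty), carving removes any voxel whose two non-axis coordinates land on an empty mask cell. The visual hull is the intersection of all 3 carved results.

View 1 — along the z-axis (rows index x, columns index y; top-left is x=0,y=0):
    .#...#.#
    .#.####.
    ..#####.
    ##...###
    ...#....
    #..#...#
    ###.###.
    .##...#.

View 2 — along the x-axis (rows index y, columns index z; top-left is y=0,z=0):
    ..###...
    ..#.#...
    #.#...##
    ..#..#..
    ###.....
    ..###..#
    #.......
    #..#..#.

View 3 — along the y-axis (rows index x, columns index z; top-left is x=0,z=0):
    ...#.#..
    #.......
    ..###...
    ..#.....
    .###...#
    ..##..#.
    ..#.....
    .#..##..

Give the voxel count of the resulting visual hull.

voxel count = 25

start: 8×8×8 = 512 voxels
step 1: project along z, AND mask (31/64) → |grid| = 248
step 2: project along x, AND mask (22/64) → |grid| = 82
step 3: project along y, AND mask (18/64) → |grid| = 25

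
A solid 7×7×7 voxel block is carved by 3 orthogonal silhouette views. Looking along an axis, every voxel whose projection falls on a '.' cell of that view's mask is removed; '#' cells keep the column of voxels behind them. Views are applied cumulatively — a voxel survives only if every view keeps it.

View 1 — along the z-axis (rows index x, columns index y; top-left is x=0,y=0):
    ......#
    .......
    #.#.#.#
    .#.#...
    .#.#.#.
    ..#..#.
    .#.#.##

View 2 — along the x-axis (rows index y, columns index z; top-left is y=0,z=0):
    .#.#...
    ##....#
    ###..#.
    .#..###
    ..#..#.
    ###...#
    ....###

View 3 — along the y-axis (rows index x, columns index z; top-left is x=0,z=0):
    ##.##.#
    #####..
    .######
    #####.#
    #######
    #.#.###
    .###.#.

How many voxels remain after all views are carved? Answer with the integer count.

41 voxels

initial block: 7^3 = 343
carve view 1 (along z, XY-mask fill 16/49): 112 voxels remain
carve view 2 (along x, YZ-mask fill 22/49): 54 voxels remain
carve view 3 (along y, XZ-mask fill 38/49): 41 voxels remain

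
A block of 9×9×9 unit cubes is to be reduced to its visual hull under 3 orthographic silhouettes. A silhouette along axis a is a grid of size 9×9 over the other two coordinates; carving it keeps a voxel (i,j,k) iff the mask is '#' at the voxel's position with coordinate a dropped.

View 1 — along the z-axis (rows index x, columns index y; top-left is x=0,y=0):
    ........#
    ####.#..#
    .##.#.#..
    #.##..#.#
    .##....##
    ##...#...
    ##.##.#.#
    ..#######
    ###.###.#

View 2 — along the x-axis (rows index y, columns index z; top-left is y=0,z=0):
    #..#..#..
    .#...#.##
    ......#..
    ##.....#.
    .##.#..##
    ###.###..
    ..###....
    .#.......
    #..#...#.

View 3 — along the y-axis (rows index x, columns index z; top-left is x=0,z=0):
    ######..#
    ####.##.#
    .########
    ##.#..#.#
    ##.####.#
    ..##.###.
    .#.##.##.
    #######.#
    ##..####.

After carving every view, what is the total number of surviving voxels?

|visual hull| = 103

initial block: 9^3 = 729
carve view 1 (along z, XY-mask fill 43/81): 387 voxels remain
carve view 2 (along x, YZ-mask fill 29/81): 139 voxels remain
carve view 3 (along y, XZ-mask fill 58/81): 103 voxels remain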